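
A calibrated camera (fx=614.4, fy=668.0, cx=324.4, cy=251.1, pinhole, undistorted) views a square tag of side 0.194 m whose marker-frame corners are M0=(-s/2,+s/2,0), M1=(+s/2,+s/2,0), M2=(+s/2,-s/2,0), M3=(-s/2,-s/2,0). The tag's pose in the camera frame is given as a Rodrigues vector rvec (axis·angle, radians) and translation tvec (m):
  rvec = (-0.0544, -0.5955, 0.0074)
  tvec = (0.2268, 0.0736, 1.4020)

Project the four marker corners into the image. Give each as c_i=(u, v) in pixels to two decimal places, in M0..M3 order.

Intrinsics K: fx=614.4, fy=668.0, cx=324.4, cy=251.1
Marker side s = 0.194 m; corners in marker frame (Z=0):
  M0 = (-0.0970, +0.0970, 0)
  M1 = (+0.0970, +0.0970, 0)
  M2 = (+0.0970, -0.0970, 0)
  M3 = (-0.0970, -0.0970, 0)
rvec = (-0.0544, -0.5955, 0.0074), |rvec| = θ = 0.59803 rad = 34.264°
Rodrigues: sinθ=0.56301, 1−cosθ=0.17355; R = I + sinθ·[k]× + (1−cosθ)·[k]×²:
    [+0.82789 +0.00875 -0.56083]
    [+0.02269 +0.99854 +0.04908]
    [+0.56044 -0.05335 +0.82648]
t = (0.2268, 0.0736, 1.4020) m
M0: Pc = R·M0+t = (+0.14734, +0.16826, +1.34246); u = 614.4·(+0.14734)/1.34246 + 324.4 = 391.8345, v = 668.0·(+0.16826)/1.34246 + 251.1 = 334.8238
M1: Pc = R·M1+t = (+0.30795, +0.17266, +1.45119); u = 614.4·(+0.30795)/1.45119 + 324.4 = 454.7808, v = 668.0·(+0.17266)/1.45119 + 251.1 = 330.5770
M2: Pc = R·M2+t = (+0.30626, -0.02106, +1.46154); u = 614.4·(+0.30626)/1.46154 + 324.4 = 453.1435, v = 668.0·(-0.02106)/1.46154 + 251.1 = 241.4756
M3: Pc = R·M3+t = (+0.14565, -0.02546, +1.35281); u = 614.4·(+0.14565)/1.35281 + 324.4 = 390.5473, v = 668.0·(-0.02546)/1.35281 + 251.1 = 238.5288

c0=(391.83, 334.82) c1=(454.78, 330.58) c2=(453.14, 241.48) c3=(390.55, 238.53)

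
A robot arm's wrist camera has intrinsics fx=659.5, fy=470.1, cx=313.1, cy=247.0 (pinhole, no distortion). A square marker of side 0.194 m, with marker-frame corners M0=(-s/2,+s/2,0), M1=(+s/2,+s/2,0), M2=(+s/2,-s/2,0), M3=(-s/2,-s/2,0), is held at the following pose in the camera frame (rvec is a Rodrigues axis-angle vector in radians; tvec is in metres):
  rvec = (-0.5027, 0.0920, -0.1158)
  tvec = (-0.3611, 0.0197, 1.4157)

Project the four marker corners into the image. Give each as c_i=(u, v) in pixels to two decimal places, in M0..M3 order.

c0=(97.87, 287.02) c1=(188.93, 278.45) c2=(189.23, 221.96) c3=(104.01, 230.43)

Intrinsics K: fx=659.5, fy=470.1, cx=313.1, cy=247.0
Marker side s = 0.194 m; corners in marker frame (Z=0):
  M0 = (-0.0970, +0.0970, 0)
  M1 = (+0.0970, +0.0970, 0)
  M2 = (+0.0970, -0.0970, 0)
  M3 = (-0.0970, -0.0970, 0)
rvec = (-0.5027, 0.0920, -0.1158), |rvec| = θ = 0.52400 rad = 30.023°
Rodrigues: sinθ=0.50035, 1−cosθ=0.13418; R = I + sinθ·[k]× + (1−cosθ)·[k]×²:
    [+0.98931 +0.08797 +0.11629]
    [-0.13317 +0.86996 +0.47480]
    [-0.05940 -0.48521 +0.87238]
t = (-0.3611, 0.0197, 1.4157) m
M0: Pc = R·M0+t = (-0.44853, +0.11700, +1.37440); u = 659.5·(-0.44853)/1.37440 + 313.1 = 97.8743, v = 470.1·(+0.11700)/1.37440 + 247.0 = 287.0201
M1: Pc = R·M1+t = (-0.25660, +0.09117, +1.36287); u = 659.5·(-0.25660)/1.36287 + 313.1 = 188.9284, v = 470.1·(+0.09117)/1.36287 + 247.0 = 278.4469
M2: Pc = R·M2+t = (-0.27367, -0.07760, +1.45700); u = 659.5·(-0.27367)/1.45700 + 313.1 = 189.2256, v = 470.1·(-0.07760)/1.45700 + 247.0 = 221.9613
M3: Pc = R·M3+t = (-0.46560, -0.05177, +1.46853); u = 659.5·(-0.46560)/1.46853 + 313.1 = 104.0056, v = 470.1·(-0.05177)/1.46853 + 247.0 = 230.4281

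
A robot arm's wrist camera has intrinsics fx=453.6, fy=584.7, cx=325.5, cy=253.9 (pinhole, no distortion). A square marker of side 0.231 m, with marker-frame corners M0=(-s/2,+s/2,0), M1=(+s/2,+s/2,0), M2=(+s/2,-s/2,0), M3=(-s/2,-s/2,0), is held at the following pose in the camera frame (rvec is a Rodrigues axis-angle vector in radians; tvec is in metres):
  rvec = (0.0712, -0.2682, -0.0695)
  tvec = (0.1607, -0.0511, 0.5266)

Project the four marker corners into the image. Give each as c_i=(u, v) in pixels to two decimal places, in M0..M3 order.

Intrinsics K: fx=453.6, fy=584.7, cx=325.5, cy=253.9
Marker side s = 0.231 m; corners in marker frame (Z=0):
  M0 = (-0.1155, +0.1155, 0)
  M1 = (+0.1155, +0.1155, 0)
  M2 = (+0.1155, -0.1155, 0)
  M3 = (-0.1155, -0.1155, 0)
rvec = (0.0712, -0.2682, -0.0695), |rvec| = θ = 0.28606 rad = 16.390°
Rodrigues: sinθ=0.28218, 1−cosθ=0.04064; R = I + sinθ·[k]× + (1−cosθ)·[k]×²:
    [+0.96188 +0.05907 -0.26701]
    [-0.07804 +0.99508 -0.06098]
    [+0.26210 +0.07949 +0.96176]
t = (0.1607, -0.0511, 0.5266) m
M0: Pc = R·M0+t = (+0.05643, +0.07285, +0.50551); u = 453.6·(+0.05643)/0.50551 + 325.5 = 376.1316, v = 584.7·(+0.07285)/0.50551 + 253.9 = 338.1575
M1: Pc = R·M1+t = (+0.27862, +0.05482, +0.56605); u = 453.6·(+0.27862)/0.56605 + 325.5 = 548.7688, v = 584.7·(+0.05482)/0.56605 + 253.9 = 310.5245
M2: Pc = R·M2+t = (+0.26497, -0.17505, +0.54769); u = 453.6·(+0.26497)/0.54769 + 325.5 = 544.9526, v = 584.7·(-0.17505)/0.54769 + 253.9 = 67.0262
M3: Pc = R·M3+t = (+0.04278, -0.15702, +0.48715); u = 453.6·(+0.04278)/0.48715 + 325.5 = 365.3339, v = 584.7·(-0.15702)/0.48715 + 253.9 = 65.4375

c0=(376.13, 338.16) c1=(548.77, 310.52) c2=(544.95, 67.03) c3=(365.33, 65.44)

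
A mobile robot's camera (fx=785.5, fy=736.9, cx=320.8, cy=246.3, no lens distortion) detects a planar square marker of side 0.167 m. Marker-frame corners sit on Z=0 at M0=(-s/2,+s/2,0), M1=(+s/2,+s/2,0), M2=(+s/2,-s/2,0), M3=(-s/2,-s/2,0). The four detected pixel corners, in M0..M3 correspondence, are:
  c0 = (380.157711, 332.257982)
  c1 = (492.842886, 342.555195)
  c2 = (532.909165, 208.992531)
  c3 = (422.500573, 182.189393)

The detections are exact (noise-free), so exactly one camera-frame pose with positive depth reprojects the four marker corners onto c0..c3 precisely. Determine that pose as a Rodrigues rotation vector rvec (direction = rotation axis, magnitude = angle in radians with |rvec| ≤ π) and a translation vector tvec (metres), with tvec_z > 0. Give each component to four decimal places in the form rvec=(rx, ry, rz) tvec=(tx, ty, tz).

rvec=(0.1794, -0.5922, 0.2067) tvec=(0.1483, 0.0244, 0.8366)

Intrinsics K: fx=785.5, fy=736.9, cx=320.8, cy=246.3
Marker side s = 0.167 m; corners in marker frame (Z=0):
  M0 = (-0.0835, +0.0835, 0)
  M1 = (+0.0835, +0.0835, 0)
  M2 = (+0.0835, -0.0835, 0)
  M3 = (-0.0835, -0.0835, 0)
Detected image corners:
  c0 = (380.157711, 332.257982) px
  c1 = (492.842886, 342.555195) px
  c2 = (532.909165, 208.992531) px
  c3 = (422.500573, 182.189393) px
Planar DLT: solve 8×8 A·h = b for H (H[2,2]=1):
  H  [+978.88155 -187.37944 +460.04781]
  H  [+291.78495 +880.76812 +267.78927]
  H  [+0.68007 +0.12900 +1.00000]
B = K⁻¹H; ‖b₁‖=1.195337, ‖b₂‖=1.195337; λ = 2/(‖b₁‖+‖b₂‖) = 0.836584, sign → tz>0 ⇒ λ=+0.836584
r₁ = λ·B[:,0] = (+0.81019,+0.14110,+0.56894); r₂ = λ·B[:,1] = (-0.24364,+0.96384,+0.10792)
r₃ = r₁×r₂ = (-0.53314,-0.22605,+0.81527); SVD([r₁ r₂ r₃]) → R = UVᵀ:
  R  [+0.81019 -0.24364 -0.53314]
  R  [+0.14110 +0.96384 -0.22605]
  R  [+0.56894 +0.10792 +0.81527]
t = (+0.14830, +0.02440, +0.83658) m
tr R = 2.589298; θ = arccos((tr R − 1)/2) = 0.652367 rad = 37.378°
axis k = ((R−Rᵀ)₃₂, (R−Rᵀ)₁₃, (R−Rᵀ)₂₁) / (2 sinθ) = (+0.275071, -0.907702, +0.316880)
rvec = θ·k = (+0.179447, -0.592155, +0.206722)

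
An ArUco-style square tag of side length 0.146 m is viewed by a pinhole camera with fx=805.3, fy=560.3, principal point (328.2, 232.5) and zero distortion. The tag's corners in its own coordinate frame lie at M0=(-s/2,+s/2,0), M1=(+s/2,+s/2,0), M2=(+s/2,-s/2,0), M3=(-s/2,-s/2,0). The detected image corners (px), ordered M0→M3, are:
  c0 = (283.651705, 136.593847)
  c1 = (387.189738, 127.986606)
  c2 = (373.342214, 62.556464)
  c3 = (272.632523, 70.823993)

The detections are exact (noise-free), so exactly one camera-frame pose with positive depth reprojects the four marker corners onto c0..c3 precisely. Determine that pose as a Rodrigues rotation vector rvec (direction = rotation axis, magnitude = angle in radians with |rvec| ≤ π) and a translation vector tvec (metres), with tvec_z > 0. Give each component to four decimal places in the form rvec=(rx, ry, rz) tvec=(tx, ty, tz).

rvec=(-0.2206, 0.0009, -0.1220) tvec=(0.0014, -0.2723, 1.1430)

Intrinsics K: fx=805.3, fy=560.3, cx=328.2, cy=232.5
Marker side s = 0.146 m; corners in marker frame (Z=0):
  M0 = (-0.0730, +0.0730, 0)
  M1 = (+0.0730, +0.0730, 0)
  M2 = (+0.0730, -0.0730, 0)
  M3 = (-0.0730, -0.0730, 0)
Detected image corners:
  c0 = (283.651705, 136.593847) px
  c1 = (387.189738, 127.986606) px
  c2 = (373.342214, 62.556464) px
  c3 = (272.632523, 70.823993) px
Planar DLT: solve 8×8 A·h = b for H (H[2,2]=1):
  H  [+702.93198 +22.28298 +329.15799]
  H  [-56.68958 +430.30947 +99.02949]
  H  [+0.01090 -0.19102 +1.00000]
B = K⁻¹H; ‖b₁‖=0.874916, ‖b₂‖=0.874916; λ = 2/(‖b₁‖+‖b₂‖) = 1.142966, sign → tz>0 ⇒ λ=+1.142966
r₁ = λ·B[:,0] = (+0.99260,-0.12081,+0.01246); r₂ = λ·B[:,1] = (+0.12061,+0.96839,-0.21833)
r₃ = r₁×r₂ = (+0.01431,+0.21822,+0.97580); SVD([r₁ r₂ r₃]) → R = UVᵀ:
  R  [+0.99260 +0.12061 +0.01431]
  R  [-0.12081 +0.96839 +0.21822]
  R  [+0.01246 -0.21833 +0.97580]
t = (+0.00136, -0.27227, +1.14297) m
tr R = 2.936786; θ = arccos((tr R − 1)/2) = 0.252090 rad = 14.444°
axis k = ((R−Rᵀ)₃₂, (R−Rᵀ)₁₃, (R−Rᵀ)₂₁) / (2 sinθ) = (-0.875092, +0.003714, -0.483943)
rvec = θ·k = (-0.220602, +0.000936, -0.121997)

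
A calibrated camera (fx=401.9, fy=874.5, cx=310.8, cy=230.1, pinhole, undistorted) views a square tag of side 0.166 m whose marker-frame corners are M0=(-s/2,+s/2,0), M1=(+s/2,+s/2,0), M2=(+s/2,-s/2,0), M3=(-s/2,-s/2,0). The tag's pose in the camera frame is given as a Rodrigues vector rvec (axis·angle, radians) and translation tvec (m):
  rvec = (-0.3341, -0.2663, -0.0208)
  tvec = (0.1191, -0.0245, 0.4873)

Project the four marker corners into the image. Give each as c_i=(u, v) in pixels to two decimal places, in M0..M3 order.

Intrinsics K: fx=401.9, fy=874.5, cx=310.8, cy=230.1
Marker side s = 0.166 m; corners in marker frame (Z=0):
  M0 = (-0.0830, +0.0830, 0)
  M1 = (+0.0830, +0.0830, 0)
  M2 = (+0.0830, -0.0830, 0)
  M3 = (-0.0830, -0.0830, 0)
rvec = (-0.3341, -0.2663, -0.0208), |rvec| = θ = 0.42775 rad = 24.508°
Rodrigues: sinθ=0.41483, 1−cosθ=0.09010; R = I + sinθ·[k]× + (1−cosθ)·[k]×²:
    [+0.96487 +0.06398 -0.25483]
    [+0.02364 +0.94482 +0.32673]
    [+0.26168 -0.32128 +0.91011]
t = (0.1191, -0.0245, 0.4873) m
M0: Pc = R·M0+t = (+0.04433, +0.05196, +0.43891); u = 401.9·(+0.04433)/0.43891 + 310.8 = 351.3885, v = 874.5·(+0.05196)/0.43891 + 230.1 = 333.6219
M1: Pc = R·M1+t = (+0.20449, +0.05588, +0.48235); u = 401.9·(+0.20449)/0.48235 + 310.8 = 481.1863, v = 874.5·(+0.05588)/0.48235 + 230.1 = 331.4139
M2: Pc = R·M2+t = (+0.19387, -0.10096, +0.53569); u = 401.9·(+0.19387)/0.53569 + 310.8 = 456.2543, v = 874.5·(-0.10096)/0.53569 + 230.1 = 65.2870
M3: Pc = R·M3+t = (+0.03371, -0.10488, +0.49225); u = 401.9·(+0.03371)/0.49225 + 310.8 = 338.3192, v = 874.5·(-0.10488)/0.49225 + 230.1 = 43.7717

c0=(351.39, 333.62) c1=(481.19, 331.41) c2=(456.25, 65.29) c3=(338.32, 43.77)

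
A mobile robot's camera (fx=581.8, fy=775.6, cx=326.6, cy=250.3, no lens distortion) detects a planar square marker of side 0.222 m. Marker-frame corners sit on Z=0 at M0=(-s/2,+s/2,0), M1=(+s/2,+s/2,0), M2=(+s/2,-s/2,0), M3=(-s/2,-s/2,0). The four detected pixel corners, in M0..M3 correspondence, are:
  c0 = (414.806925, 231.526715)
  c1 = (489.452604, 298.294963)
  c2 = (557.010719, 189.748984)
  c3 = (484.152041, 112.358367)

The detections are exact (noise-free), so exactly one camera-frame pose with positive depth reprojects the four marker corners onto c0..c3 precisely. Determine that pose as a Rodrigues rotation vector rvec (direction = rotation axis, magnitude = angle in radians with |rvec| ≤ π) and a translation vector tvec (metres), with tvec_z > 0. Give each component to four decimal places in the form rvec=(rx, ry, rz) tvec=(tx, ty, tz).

Intrinsics K: fx=581.8, fy=775.6, cx=326.6, cy=250.3
Marker side s = 0.222 m; corners in marker frame (Z=0):
  M0 = (-0.1110, +0.1110, 0)
  M1 = (+0.1110, +0.1110, 0)
  M2 = (+0.1110, -0.1110, 0)
  M3 = (-0.1110, -0.1110, 0)
Detected image corners:
  c0 = (414.806925, 231.526715) px
  c1 = (489.452604, 298.294963) px
  c2 = (557.010719, 189.748984) px
  c3 = (484.152041, 112.358367) px
Planar DLT: solve 8×8 A·h = b for H (H[2,2]=1):
  H  [+482.20812 -222.14746 +486.94505]
  H  [+388.31976 +548.85181 +210.33342]
  H  [+0.30824 +0.17694 +1.00000]
B = K⁻¹H; ‖b₁‖=0.828268, ‖b₂‖=0.828268; λ = 2/(‖b₁‖+‖b₂‖) = 1.207338, sign → tz>0 ⇒ λ=+1.207338
r₁ = λ·B[:,0] = (+0.79176,+0.48438,+0.37214); r₂ = λ·B[:,1] = (-0.58092,+0.78543,+0.21363)
r₃ = r₁×r₂ = (-0.18882,-0.38533,+0.90326); SVD([r₁ r₂ r₃]) → R = UVᵀ:
  R  [+0.79176 -0.58092 -0.18882]
  R  [+0.48438 +0.78543 -0.38533]
  R  [+0.37214 +0.21363 +0.90326]
t = (+0.33274, -0.06221, +1.20734) m
tr R = 2.480446; θ = arccos((tr R − 1)/2) = 0.737394 rad = 42.250°
axis k = ((R−Rᵀ)₃₂, (R−Rᵀ)₁₃, (R−Rᵀ)₂₁) / (2 sinθ) = (+0.445409, -0.417158, +0.792206)
rvec = θ·k = (+0.328442, -0.307610, +0.584168)

rvec=(0.3284, -0.3076, 0.5842) tvec=(0.3327, -0.0622, 1.2073)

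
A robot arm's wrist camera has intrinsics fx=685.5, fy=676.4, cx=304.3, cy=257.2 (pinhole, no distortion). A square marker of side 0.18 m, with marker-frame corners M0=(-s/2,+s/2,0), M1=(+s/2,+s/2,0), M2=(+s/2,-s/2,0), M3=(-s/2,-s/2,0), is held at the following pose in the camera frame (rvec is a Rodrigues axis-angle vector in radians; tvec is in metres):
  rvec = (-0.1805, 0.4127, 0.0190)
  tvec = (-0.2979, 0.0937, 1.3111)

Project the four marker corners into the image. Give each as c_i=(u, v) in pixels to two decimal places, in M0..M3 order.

Intrinsics K: fx=685.5, fy=676.4, cx=304.3, cy=257.2
Marker side s = 0.18 m; corners in marker frame (Z=0):
  M0 = (-0.0900, +0.0900, 0)
  M1 = (+0.0900, +0.0900, 0)
  M2 = (+0.0900, -0.0900, 0)
  M3 = (-0.0900, -0.0900, 0)
rvec = (-0.1805, 0.4127, 0.0190), |rvec| = θ = 0.45085 rad = 25.832°
Rodrigues: sinθ=0.43573, 1−cosθ=0.09992; R = I + sinθ·[k]× + (1−cosθ)·[k]×²:
    [+0.91609 -0.05498 +0.39717]
    [-0.01826 +0.98381 +0.17830]
    [-0.40055 -0.17059 +0.90026]
t = (-0.2979, 0.0937, 1.3111) m
M0: Pc = R·M0+t = (-0.38530, +0.18389, +1.33180); u = 685.5·(-0.38530)/1.33180 + 304.3 = 105.9805, v = 676.4·(+0.18389)/1.33180 + 257.2 = 350.5929
M1: Pc = R·M1+t = (-0.22040, +0.18060, +1.25970); u = 685.5·(-0.22040)/1.25970 + 304.3 = 184.3632, v = 676.4·(+0.18060)/1.25970 + 257.2 = 354.1737
M2: Pc = R·M2+t = (-0.21050, +0.00351, +1.29040); u = 685.5·(-0.21050)/1.29040 + 304.3 = 192.4747, v = 676.4·(+0.00351)/1.29040 + 257.2 = 259.0421
M3: Pc = R·M3+t = (-0.37540, +0.00680, +1.36250); u = 685.5·(-0.37540)/1.36250 + 304.3 = 115.4293, v = 676.4·(+0.00680)/1.36250 + 257.2 = 260.5760

c0=(105.98, 350.59) c1=(184.36, 354.17) c2=(192.47, 259.04) c3=(115.43, 260.58)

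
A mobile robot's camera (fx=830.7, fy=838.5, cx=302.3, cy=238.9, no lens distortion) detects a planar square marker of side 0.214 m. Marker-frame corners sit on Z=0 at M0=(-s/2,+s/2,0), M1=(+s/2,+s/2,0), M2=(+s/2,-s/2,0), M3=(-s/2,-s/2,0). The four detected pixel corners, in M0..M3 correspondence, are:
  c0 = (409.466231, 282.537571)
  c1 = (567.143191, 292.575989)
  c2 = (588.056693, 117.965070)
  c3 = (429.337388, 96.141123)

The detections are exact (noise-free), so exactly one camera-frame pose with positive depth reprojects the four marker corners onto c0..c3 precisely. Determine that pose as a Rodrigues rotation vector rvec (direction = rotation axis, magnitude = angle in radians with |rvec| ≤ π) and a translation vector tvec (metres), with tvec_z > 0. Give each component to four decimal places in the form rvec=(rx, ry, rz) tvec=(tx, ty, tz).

Intrinsics K: fx=830.7, fy=838.5, cx=302.3, cy=238.9
Marker side s = 0.214 m; corners in marker frame (Z=0):
  M0 = (-0.1070, +0.1070, 0)
  M1 = (+0.1070, +0.1070, 0)
  M2 = (+0.1070, -0.1070, 0)
  M3 = (-0.1070, -0.1070, 0)
Detected image corners:
  c0 = (409.466231, 282.537571) px
  c1 = (567.143191, 292.575989) px
  c2 = (588.056693, 117.965070) px
  c3 = (429.337388, 96.141123) px
Planar DLT: solve 8×8 A·h = b for H (H[2,2]=1):
  H  [+888.27030 -60.80837 +500.95574]
  H  [+133.23191 +856.27327 +198.22928]
  H  [+0.29899 +0.06933 +1.00000]
B = K⁻¹H; ‖b₁‖=1.008655, ‖b₂‖=1.008655; λ = 2/(‖b₁‖+‖b₂‖) = 0.991419, sign → tz>0 ⇒ λ=+0.991419
r₁ = λ·B[:,0] = (+0.95226,+0.07308,+0.29642); r₂ = λ·B[:,1] = (-0.09759,+0.99285,+0.06873)
r₃ = r₁×r₂ = (-0.28928,-0.09438,+0.95258); SVD([r₁ r₂ r₃]) → R = UVᵀ:
  R  [+0.95226 -0.09759 -0.28928]
  R  [+0.07308 +0.99285 -0.09438]
  R  [+0.29642 +0.06873 +0.95258]
t = (+0.23709, -0.04809, +0.99142) m
tr R = 2.897689; θ = arccos((tr R − 1)/2) = 0.321240 rad = 18.406°
axis k = ((R−Rᵀ)₃₂, (R−Rᵀ)₁₃, (R−Rᵀ)₂₁) / (2 sinθ) = (+0.258302, -0.927493, +0.270254)
rvec = θ·k = (+0.082977, -0.297948, +0.086816)

rvec=(0.0830, -0.2979, 0.0868) tvec=(0.2371, -0.0481, 0.9914)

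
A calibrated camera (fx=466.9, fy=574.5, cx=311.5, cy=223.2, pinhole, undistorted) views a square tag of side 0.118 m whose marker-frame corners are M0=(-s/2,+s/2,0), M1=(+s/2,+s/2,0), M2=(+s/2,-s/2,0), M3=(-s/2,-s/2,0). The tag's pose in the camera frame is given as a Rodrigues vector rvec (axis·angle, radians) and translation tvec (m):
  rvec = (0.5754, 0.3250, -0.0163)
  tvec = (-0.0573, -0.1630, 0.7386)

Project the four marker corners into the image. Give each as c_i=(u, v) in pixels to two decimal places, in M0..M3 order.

Intrinsics K: fx=466.9, fy=574.5, cx=311.5, cy=223.2
Marker side s = 0.118 m; corners in marker frame (Z=0):
  M0 = (-0.0590, +0.0590, 0)
  M1 = (+0.0590, +0.0590, 0)
  M2 = (+0.0590, -0.0590, 0)
  M3 = (-0.0590, -0.0590, 0)
rvec = (0.5754, 0.3250, -0.0163), |rvec| = θ = 0.66104 rad = 37.875°
Rodrigues: sinθ=0.61394, 1−cosθ=0.21065; R = I + sinθ·[k]× + (1−cosθ)·[k]×²:
    [+0.94895 +0.10529 +0.29732]
    [+0.07501 +0.84027 -0.53695]
    [-0.30636 +0.53185 +0.78948]
t = (-0.0573, -0.1630, 0.7386) m
M0: Pc = R·M0+t = (-0.10708, -0.11785, +0.78805); u = 466.9·(-0.10708)/0.78805 + 311.5 = 248.0602, v = 574.5·(-0.11785)/0.78805 + 223.2 = 137.2864
M1: Pc = R·M1+t = (+0.00490, -0.10900, +0.75190); u = 466.9·(+0.00490)/0.75190 + 311.5 = 314.5428, v = 574.5·(-0.10900)/0.75190 + 223.2 = 139.9185
M2: Pc = R·M2+t = (-0.00752, -0.20815, +0.68915); u = 466.9·(-0.00752)/0.68915 + 311.5 = 306.4028, v = 574.5·(-0.20815)/0.68915 + 223.2 = 49.6773
M3: Pc = R·M3+t = (-0.11950, -0.21700, +0.72530); u = 466.9·(-0.11950)/0.72530 + 311.5 = 234.5734, v = 574.5·(-0.21700)/0.72530 + 223.2 = 51.3154

c0=(248.06, 137.29) c1=(314.54, 139.92) c2=(306.40, 49.68) c3=(234.57, 51.32)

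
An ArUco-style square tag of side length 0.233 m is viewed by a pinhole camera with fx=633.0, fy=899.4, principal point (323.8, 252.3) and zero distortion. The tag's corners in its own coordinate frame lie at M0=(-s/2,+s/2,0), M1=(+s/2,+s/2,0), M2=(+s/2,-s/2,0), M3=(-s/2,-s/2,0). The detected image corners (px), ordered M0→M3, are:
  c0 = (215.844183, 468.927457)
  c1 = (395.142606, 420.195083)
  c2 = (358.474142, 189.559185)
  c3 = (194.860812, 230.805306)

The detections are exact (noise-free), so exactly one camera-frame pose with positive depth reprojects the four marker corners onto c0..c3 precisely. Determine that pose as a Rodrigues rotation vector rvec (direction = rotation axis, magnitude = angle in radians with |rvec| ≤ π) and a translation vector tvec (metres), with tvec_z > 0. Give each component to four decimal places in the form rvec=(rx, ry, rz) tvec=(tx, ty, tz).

rvec=(-0.3531, -0.0190, -0.1856) tvec=(-0.0440, 0.0656, 0.8495)

Intrinsics K: fx=633.0, fy=899.4, cx=323.8, cy=252.3
Marker side s = 0.233 m; corners in marker frame (Z=0):
  M0 = (-0.1165, +0.1165, 0)
  M1 = (+0.1165, +0.1165, 0)
  M2 = (+0.1165, -0.1165, 0)
  M3 = (-0.1165, -0.1165, 0)
Detected image corners:
  c0 = (215.844183, 468.927457) px
  c1 = (395.142606, 420.195083) px
  c2 = (358.474142, 189.559185) px
  c3 = (194.860812, 230.805306) px
Planar DLT: solve 8×8 A·h = b for H (H[2,2]=1):
  H  [+751.68699 +6.73914 +291.00144]
  H  [-172.75951 +873.98124 +321.71748]
  H  [+0.05979 -0.40268 +1.00000]
B = K⁻¹H; ‖b₁‖=1.177135, ‖b₂‖=1.177135; λ = 2/(‖b₁‖+‖b₂‖) = 0.849520, sign → tz>0 ⇒ λ=+0.849520
r₁ = λ·B[:,0] = (+0.98282,-0.17743,+0.05079); r₂ = λ·B[:,1] = (+0.18403,+0.92147,-0.34208)
r₃ = r₁×r₂ = (+0.01389,+0.34555,+0.93830); SVD([r₁ r₂ r₃]) → R = UVᵀ:
  R  [+0.98282 +0.18403 +0.01389]
  R  [-0.17743 +0.92147 +0.34555]
  R  [+0.05079 -0.34208 +0.93830]
t = (-0.04402, +0.06557, +0.84952) m
tr R = 2.842591; θ = arccos((tr R − 1)/2) = 0.399398 rad = 22.884°
axis k = ((R−Rᵀ)₃₂, (R−Rᵀ)₁₃, (R−Rᵀ)₂₁) / (2 sinθ) = (-0.884163, -0.047450, -0.464762)
rvec = θ·k = (-0.353133, -0.018951, -0.185625)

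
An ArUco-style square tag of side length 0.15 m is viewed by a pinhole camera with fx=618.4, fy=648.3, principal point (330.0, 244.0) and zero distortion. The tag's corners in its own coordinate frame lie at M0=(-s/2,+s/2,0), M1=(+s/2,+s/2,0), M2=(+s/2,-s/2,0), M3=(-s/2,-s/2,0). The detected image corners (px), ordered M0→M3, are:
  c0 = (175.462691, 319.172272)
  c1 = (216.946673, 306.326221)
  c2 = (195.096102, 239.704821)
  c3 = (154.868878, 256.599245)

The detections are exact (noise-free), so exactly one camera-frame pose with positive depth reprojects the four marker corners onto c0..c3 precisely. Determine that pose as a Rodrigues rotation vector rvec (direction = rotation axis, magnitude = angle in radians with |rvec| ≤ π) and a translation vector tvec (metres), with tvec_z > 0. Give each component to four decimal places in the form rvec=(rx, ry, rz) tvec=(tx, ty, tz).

Intrinsics K: fx=618.4, fy=648.3, cx=330.0, cy=244.0
Marker side s = 0.15 m; corners in marker frame (Z=0):
  M0 = (-0.0750, +0.0750, 0)
  M1 = (+0.0750, +0.0750, 0)
  M2 = (+0.0750, -0.0750, 0)
  M3 = (-0.0750, -0.0750, 0)
Detected image corners:
  c0 = (175.462691, 319.172272) px
  c1 = (216.946673, 306.326221) px
  c2 = (195.096102, 239.704821) px
  c3 = (154.868878, 256.599245) px
Planar DLT: solve 8×8 A·h = b for H (H[2,2]=1):
  H  [+195.28796 +143.33242 +184.96573]
  H  [-215.60897 +433.22217 +280.70812]
  H  [-0.41535 +0.01068 +1.00000]
B = K⁻¹H; ‖b₁‖=0.701727, ‖b₂‖=0.701727; λ = 2/(‖b₁‖+‖b₂‖) = 1.425055, sign → tz>0 ⇒ λ=+1.425055
r₁ = λ·B[:,0] = (+0.76588,-0.25117,-0.59189); r₂ = λ·B[:,1] = (+0.32218,+0.94656,+0.01522)
r₃ = r₁×r₂ = (+0.55644,-0.20235,+0.80587); SVD([r₁ r₂ r₃]) → R = UVᵀ:
  R  [+0.76588 +0.32218 +0.55644]
  R  [-0.25117 +0.94656 -0.20235]
  R  [-0.59189 +0.01522 +0.80587]
t = (-0.33422, +0.08069, +1.42505) m
tr R = 2.518310; θ = arccos((tr R − 1)/2) = 0.708782 rad = 40.610°
axis k = ((R−Rᵀ)₃₂, (R−Rᵀ)₁₃, (R−Rᵀ)₂₁) / (2 sinθ) = (+0.167124, +0.882100, -0.440419)
rvec = θ·k = (+0.118454, +0.625217, -0.312162)

rvec=(0.1185, 0.6252, -0.3122) tvec=(-0.3342, 0.0807, 1.4251)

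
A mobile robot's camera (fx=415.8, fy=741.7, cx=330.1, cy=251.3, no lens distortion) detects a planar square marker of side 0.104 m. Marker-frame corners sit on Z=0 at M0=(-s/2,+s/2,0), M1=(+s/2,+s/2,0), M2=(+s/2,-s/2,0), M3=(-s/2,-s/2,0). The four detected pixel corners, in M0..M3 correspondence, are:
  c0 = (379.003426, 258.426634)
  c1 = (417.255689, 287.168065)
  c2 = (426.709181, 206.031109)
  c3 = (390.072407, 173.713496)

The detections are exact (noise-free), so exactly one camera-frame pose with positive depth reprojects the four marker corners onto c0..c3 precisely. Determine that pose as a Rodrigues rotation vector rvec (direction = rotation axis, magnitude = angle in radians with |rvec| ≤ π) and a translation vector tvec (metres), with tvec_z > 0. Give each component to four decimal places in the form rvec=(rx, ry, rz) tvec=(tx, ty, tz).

rvec=(-0.1728, -0.5047, 0.3089) tvec=(0.1540, -0.0236, 0.8683)

Intrinsics K: fx=415.8, fy=741.7, cx=330.1, cy=251.3
Marker side s = 0.104 m; corners in marker frame (Z=0):
  M0 = (-0.0520, +0.0520, 0)
  M1 = (+0.0520, +0.0520, 0)
  M2 = (+0.0520, -0.0520, 0)
  M3 = (-0.0520, -0.0520, 0)
Detected image corners:
  c0 = (379.003426, 258.426634) px
  c1 = (417.255689, 287.168065) px
  c2 = (426.709181, 206.031109) px
  c3 = (390.072407, 173.713496) px
Planar DLT: solve 8×8 A·h = b for H (H[2,2]=1):
  H  [+567.77211 -208.79081 +403.83494]
  H  [+413.02703 +733.60151 +231.15403]
  H  [+0.51540 -0.27360 +1.00000]
B = K⁻¹H; ‖b₁‖=1.151650, ‖b₂‖=1.151650; λ = 2/(‖b₁‖+‖b₂‖) = 0.868319, sign → tz>0 ⇒ λ=+0.868319
r₁ = λ·B[:,0] = (+0.83039,+0.33191,+0.44753); r₂ = λ·B[:,1] = (-0.24741,+0.93933,-0.23757)
r₃ = r₁×r₂ = (-0.49923,+0.08656,+0.86213); SVD([r₁ r₂ r₃]) → R = UVᵀ:
  R  [+0.83039 -0.24741 -0.49923]
  R  [+0.33191 +0.93933 +0.08656]
  R  [+0.44753 -0.23757 +0.86213]
t = (+0.15398, -0.02359, +0.86832) m
tr R = 2.631862; θ = arccos((tr R − 1)/2) = 0.616459 rad = 35.320°
axis k = ((R−Rᵀ)₃₂, (R−Rᵀ)₁₃, (R−Rᵀ)₂₁) / (2 sinθ) = (-0.280318, -0.818786, +0.501011)
rvec = θ·k = (-0.172805, -0.504748, +0.308853)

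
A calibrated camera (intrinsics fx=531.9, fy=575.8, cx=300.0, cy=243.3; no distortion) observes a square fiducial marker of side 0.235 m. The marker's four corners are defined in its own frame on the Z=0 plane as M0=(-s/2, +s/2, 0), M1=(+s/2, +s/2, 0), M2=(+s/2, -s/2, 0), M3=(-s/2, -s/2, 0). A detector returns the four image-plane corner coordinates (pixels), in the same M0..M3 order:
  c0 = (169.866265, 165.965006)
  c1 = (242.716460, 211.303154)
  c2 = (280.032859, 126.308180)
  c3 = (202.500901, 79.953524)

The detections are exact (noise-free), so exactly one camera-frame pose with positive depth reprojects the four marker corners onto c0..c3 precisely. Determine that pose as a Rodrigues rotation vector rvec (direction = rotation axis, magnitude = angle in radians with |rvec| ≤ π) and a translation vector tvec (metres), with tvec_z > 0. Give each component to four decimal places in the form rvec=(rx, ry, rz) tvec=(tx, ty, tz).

rvec=(0.2988, 0.1869, 0.4986) tvec=(-0.2042, -0.2363, 1.4105)

Intrinsics K: fx=531.9, fy=575.8, cx=300.0, cy=243.3
Marker side s = 0.235 m; corners in marker frame (Z=0):
  M0 = (-0.1175, +0.1175, 0)
  M1 = (+0.1175, +0.1175, 0)
  M2 = (+0.1175, -0.1175, 0)
  M3 = (-0.1175, -0.1175, 0)
Detected image corners:
  c0 = (169.866265, 165.965006) px
  c1 = (242.716460, 211.303154) px
  c2 = (280.032859, 126.308180) px
  c3 = (202.500901, 79.953524) px
Planar DLT: solve 8×8 A·h = b for H (H[2,2]=1):
  H  [+303.30721 -97.07583 +222.98123]
  H  [+184.35123 +397.54630 +146.84514]
  H  [-0.07322 +0.23090 +1.00000]
B = K⁻¹H; ‖b₁‖=0.708944, ‖b₂‖=0.708944; λ = 2/(‖b₁‖+‖b₂‖) = 1.410548, sign → tz>0 ⇒ λ=+1.410548
r₁ = λ·B[:,0] = (+0.86259,+0.49525,-0.10328); r₂ = λ·B[:,1] = (-0.44113,+0.83626,+0.32569)
r₃ = r₁×r₂ = (+0.24767,-0.23538,+0.93982); SVD([r₁ r₂ r₃]) → R = UVᵀ:
  R  [+0.86259 -0.44113 +0.24767]
  R  [+0.49525 +0.83626 -0.23538]
  R  [-0.10328 +0.32569 +0.93982]
t = (-0.20425, -0.23629, +1.41055) m
tr R = 2.638665; θ = arccos((tr R − 1)/2) = 0.610550 rad = 34.982°
axis k = ((R−Rᵀ)₃₂, (R−Rᵀ)₁₃, (R−Rᵀ)₂₁) / (2 sinθ) = (+0.489324, +0.306062, +0.816632)
rvec = θ·k = (+0.298757, +0.186866, +0.498595)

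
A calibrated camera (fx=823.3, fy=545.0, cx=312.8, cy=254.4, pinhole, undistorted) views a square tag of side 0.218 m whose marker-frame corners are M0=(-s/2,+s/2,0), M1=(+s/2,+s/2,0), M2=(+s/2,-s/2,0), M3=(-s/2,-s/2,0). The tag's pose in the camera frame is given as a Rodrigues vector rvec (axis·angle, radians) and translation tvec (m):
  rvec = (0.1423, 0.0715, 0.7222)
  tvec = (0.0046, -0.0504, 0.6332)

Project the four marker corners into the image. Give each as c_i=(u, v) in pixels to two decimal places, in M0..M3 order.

c0=(125.61, 219.38) c1=(331.81, 340.71) c2=(523.62, 202.15) c3=(305.11, 75.01)

Intrinsics K: fx=823.3, fy=545.0, cx=312.8, cy=254.4
Marker side s = 0.218 m; corners in marker frame (Z=0):
  M0 = (-0.1090, +0.1090, 0)
  M1 = (+0.1090, +0.1090, 0)
  M2 = (+0.1090, -0.1090, 0)
  M3 = (-0.1090, -0.1090, 0)
rvec = (0.1423, 0.0715, 0.7222), |rvec| = θ = 0.73955 rad = 42.373°
Rodrigues: sinθ=0.67396, 1−cosθ=0.26123; R = I + sinθ·[k]× + (1−cosθ)·[k]×²:
    [+0.74844 -0.65328 +0.11424]
    [+0.66300 +0.74121 -0.10502]
    [-0.01607 +0.15434 +0.98789]
t = (0.0046, -0.0504, 0.6332) m
M0: Pc = R·M0+t = (-0.14819, -0.04188, +0.65178); u = 823.3·(-0.14819)/0.65178 + 312.8 = 125.6136, v = 545.0·(-0.04188)/0.65178 + 254.4 = 219.3849
M1: Pc = R·M1+t = (+0.01497, +0.10266, +0.64827); u = 823.3·(+0.01497)/0.64827 + 312.8 = 331.8147, v = 545.0·(+0.10266)/0.64827 + 254.4 = 340.7058
M2: Pc = R·M2+t = (+0.15739, -0.05892, +0.61462); u = 823.3·(+0.15739)/0.61462 + 312.8 = 523.6243, v = 545.0·(-0.05892)/0.61462 + 254.4 = 202.1502
M3: Pc = R·M3+t = (-0.00577, -0.20346, +0.61813); u = 823.3·(-0.00577)/0.61813 + 312.8 = 305.1118, v = 545.0·(-0.20346)/0.61813 + 254.4 = 75.0109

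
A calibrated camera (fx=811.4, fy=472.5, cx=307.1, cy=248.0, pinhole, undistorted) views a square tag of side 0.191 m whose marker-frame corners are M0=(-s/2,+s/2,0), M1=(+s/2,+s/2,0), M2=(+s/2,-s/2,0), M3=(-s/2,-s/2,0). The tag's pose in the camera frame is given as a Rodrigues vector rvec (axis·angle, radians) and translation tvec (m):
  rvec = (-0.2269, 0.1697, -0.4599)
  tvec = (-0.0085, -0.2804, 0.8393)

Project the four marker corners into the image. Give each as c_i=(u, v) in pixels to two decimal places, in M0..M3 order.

c0=(255.23, 160.12) c1=(423.92, 106.59) c2=(341.14, 22.41) c3=(183.81, 75.01)

Intrinsics K: fx=811.4, fy=472.5, cx=307.1, cy=248.0
Marker side s = 0.191 m; corners in marker frame (Z=0):
  M0 = (-0.0955, +0.0955, 0)
  M1 = (+0.0955, +0.0955, 0)
  M2 = (+0.0955, -0.0955, 0)
  M3 = (-0.0955, -0.0955, 0)
rvec = (-0.2269, 0.1697, -0.4599), |rvec| = θ = 0.54018 rad = 30.950°
Rodrigues: sinθ=0.51429, 1−cosθ=0.14238; R = I + sinθ·[k]× + (1−cosθ)·[k]×²:
    [+0.88274 +0.41907 +0.21249]
    [-0.45665 +0.87167 +0.17794]
    [-0.11065 -0.25411 +0.96083]
t = (-0.0085, -0.2804, 0.8393) m
M0: Pc = R·M0+t = (-0.05278, -0.15355, +0.82560); u = 811.4·(-0.05278)/0.82560 + 307.1 = 255.2272, v = 472.5·(-0.15355)/0.82560 + 248.0 = 160.1241
M1: Pc = R·M1+t = (+0.11582, -0.24077, +0.80447); u = 811.4·(+0.11582)/0.80447 + 307.1 = 423.9212, v = 472.5·(-0.24077)/0.80447 + 248.0 = 106.5874
M2: Pc = R·M2+t = (+0.03578, -0.40725, +0.85300); u = 811.4·(+0.03578)/0.85300 + 307.1 = 341.1356, v = 472.5·(-0.40725)/0.85300 + 248.0 = 22.4108
M3: Pc = R·M3+t = (-0.13282, -0.32003, +0.87413); u = 811.4·(-0.13282)/0.87413 + 307.1 = 183.8095, v = 472.5·(-0.32003)/0.87413 + 248.0 = 75.0101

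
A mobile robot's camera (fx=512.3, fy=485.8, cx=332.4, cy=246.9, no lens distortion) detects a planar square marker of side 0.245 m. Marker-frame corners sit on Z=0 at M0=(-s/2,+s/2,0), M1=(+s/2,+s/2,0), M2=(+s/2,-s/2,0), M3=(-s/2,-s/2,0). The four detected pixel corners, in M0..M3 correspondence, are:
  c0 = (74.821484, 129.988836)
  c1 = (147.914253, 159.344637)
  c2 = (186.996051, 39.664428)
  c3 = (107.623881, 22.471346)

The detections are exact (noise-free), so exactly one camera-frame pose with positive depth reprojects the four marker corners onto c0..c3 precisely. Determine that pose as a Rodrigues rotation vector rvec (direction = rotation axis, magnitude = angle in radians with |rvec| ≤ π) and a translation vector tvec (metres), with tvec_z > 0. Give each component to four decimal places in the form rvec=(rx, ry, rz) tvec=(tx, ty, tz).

Intrinsics K: fx=512.3, fy=485.8, cx=332.4, cy=246.9
Marker side s = 0.245 m; corners in marker frame (Z=0):
  M0 = (-0.1225, +0.1225, 0)
  M1 = (+0.1225, +0.1225, 0)
  M2 = (+0.1225, -0.1225, 0)
  M3 = (-0.1225, -0.1225, 0)
Detected image corners:
  c0 = (74.821484, 129.988836) px
  c1 = (147.914253, 159.344637) px
  c2 = (186.996051, 39.664428) px
  c3 = (107.623881, 22.471346) px
Planar DLT: solve 8×8 A·h = b for H (H[2,2]=1):
  H  [+251.29872 -130.62525 +126.92354]
  H  [+54.82287 +472.69617 +88.03559]
  H  [-0.46133 +0.11870 +1.00000]
B = K⁻¹H; ‖b₁‖=0.978432, ‖b₂‖=0.978432; λ = 2/(‖b₁‖+‖b₂‖) = 1.022044, sign → tz>0 ⇒ λ=+1.022044
r₁ = λ·B[:,0] = (+0.80727,+0.35497,-0.47150); r₂ = λ·B[:,1] = (-0.33932,+0.93282,+0.12132)
r₃ = r₁×r₂ = (+0.48289,+0.06205,+0.87348); SVD([r₁ r₂ r₃]) → R = UVᵀ:
  R  [+0.80727 -0.33932 +0.48289]
  R  [+0.35497 +0.93282 +0.06205]
  R  [-0.47150 +0.12132 +0.87348]
t = (-0.40993, -0.33422, +1.02204) m
tr R = 2.613568; θ = arccos((tr R − 1)/2) = 0.632108 rad = 36.217°
axis k = ((R−Rᵀ)₃₂, (R−Rᵀ)₁₃, (R−Rᵀ)₂₁) / (2 sinθ) = (+0.050158, +0.807643, +0.587535)
rvec = θ·k = (+0.031705, +0.510517, +0.371385)

rvec=(0.0317, 0.5105, 0.3714) tvec=(-0.4099, -0.3342, 1.0220)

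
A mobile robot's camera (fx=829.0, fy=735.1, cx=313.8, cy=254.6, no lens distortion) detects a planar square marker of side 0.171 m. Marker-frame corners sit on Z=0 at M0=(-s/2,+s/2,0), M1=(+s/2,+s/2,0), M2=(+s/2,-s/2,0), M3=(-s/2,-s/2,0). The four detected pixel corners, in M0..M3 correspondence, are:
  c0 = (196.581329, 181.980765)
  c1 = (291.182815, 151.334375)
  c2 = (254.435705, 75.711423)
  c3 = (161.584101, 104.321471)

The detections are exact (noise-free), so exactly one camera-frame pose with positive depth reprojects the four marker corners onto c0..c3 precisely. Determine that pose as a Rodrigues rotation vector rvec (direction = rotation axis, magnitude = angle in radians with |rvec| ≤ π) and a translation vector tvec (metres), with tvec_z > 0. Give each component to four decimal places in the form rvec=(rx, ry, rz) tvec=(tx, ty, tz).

rvec=(-0.2353, -0.0990, -0.3831) tvec=(-0.1501, -0.2449, 1.4187)

Intrinsics K: fx=829.0, fy=735.1, cx=313.8, cy=254.6
Marker side s = 0.171 m; corners in marker frame (Z=0):
  M0 = (-0.0855, +0.0855, 0)
  M1 = (+0.0855, +0.0855, 0)
  M2 = (+0.0855, -0.0855, 0)
  M3 = (-0.0855, -0.0855, 0)
Detected image corners:
  c0 = (196.581329, 181.980765) px
  c1 = (291.182815, 151.334375) px
  c2 = (254.435705, 75.711423) px
  c3 = (161.584101, 104.321471) px
Planar DLT: solve 8×8 A·h = b for H (H[2,2]=1):
  H  [+570.31903 +176.62741 +226.11570]
  H  [-160.53756 +429.28910 +127.73079]
  H  [+0.09858 -0.14691 +1.00000]
B = K⁻¹H; ‖b₁‖=0.704861, ‖b₂‖=0.704861; λ = 2/(‖b₁‖+‖b₂‖) = 1.418720, sign → tz>0 ⇒ λ=+1.418720
r₁ = λ·B[:,0] = (+0.92308,-0.35827,+0.13986); r₂ = λ·B[:,1] = (+0.38117,+0.90070,-0.20843)
r₃ = r₁×r₂ = (-0.05130,+0.24571,+0.96799); SVD([r₁ r₂ r₃]) → R = UVᵀ:
  R  [+0.92308 +0.38117 -0.05130]
  R  [-0.35827 +0.90070 +0.24571]
  R  [+0.13986 -0.20843 +0.96799]
t = (-0.15006, -0.24485, +1.41872) m
tr R = 2.791769; θ = arccos((tr R − 1)/2) = 0.460378 rad = 26.378°
axis k = ((R−Rᵀ)₃₂, (R−Rᵀ)₁₃, (R−Rᵀ)₂₁) / (2 sinθ) = (-0.511086, -0.215138, -0.832170)
rvec = θ·k = (-0.235293, -0.099045, -0.383113)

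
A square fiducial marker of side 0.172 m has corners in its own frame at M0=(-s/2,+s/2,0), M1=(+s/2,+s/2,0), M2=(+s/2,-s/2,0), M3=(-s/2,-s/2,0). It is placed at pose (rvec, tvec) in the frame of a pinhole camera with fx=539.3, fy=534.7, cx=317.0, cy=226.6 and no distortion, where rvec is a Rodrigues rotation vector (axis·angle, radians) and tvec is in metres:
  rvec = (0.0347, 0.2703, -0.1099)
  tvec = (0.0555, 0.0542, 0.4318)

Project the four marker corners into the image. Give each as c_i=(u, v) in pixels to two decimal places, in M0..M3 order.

Intrinsics K: fx=539.3, fy=534.7, cx=317.0, cy=226.6
Marker side s = 0.172 m; corners in marker frame (Z=0):
  M0 = (-0.0860, +0.0860, 0)
  M1 = (+0.0860, +0.0860, 0)
  M2 = (+0.0860, -0.0860, 0)
  M3 = (-0.0860, -0.0860, 0)
rvec = (0.0347, 0.2703, -0.1099), |rvec| = θ = 0.29384 rad = 16.836°
Rodrigues: sinθ=0.28963, 1−cosθ=0.04286; R = I + sinθ·[k]× + (1−cosθ)·[k]×²:
    [+0.95774 +0.11298 +0.26453]
    [-0.10367 +0.99341 -0.04895]
    [-0.26832 +0.01946 +0.96313]
t = (0.0555, 0.0542, 0.4318) m
M0: Pc = R·M0+t = (-0.01715, +0.14855, +0.45655); u = 539.3·(-0.01715)/0.45655 + 317.0 = 296.7429, v = 534.7·(+0.14855)/0.45655 + 226.6 = 400.5768
M1: Pc = R·M1+t = (+0.14758, +0.13072, +0.41040); u = 539.3·(+0.14758)/0.41040 + 317.0 = 510.9357, v = 534.7·(+0.13072)/0.41040 + 226.6 = 396.9094
M2: Pc = R·M2+t = (+0.12815, -0.04015, +0.40705); u = 539.3·(+0.12815)/0.40705 + 317.0 = 486.7837, v = 534.7·(-0.04015)/0.40705 + 226.6 = 173.8611
M3: Pc = R·M3+t = (-0.03658, -0.02232, +0.45320); u = 539.3·(-0.03658)/0.45320 + 317.0 = 273.4687, v = 534.7·(-0.02232)/0.45320 + 226.6 = 200.2693

c0=(296.74, 400.58) c1=(510.94, 396.91) c2=(486.78, 173.86) c3=(273.47, 200.27)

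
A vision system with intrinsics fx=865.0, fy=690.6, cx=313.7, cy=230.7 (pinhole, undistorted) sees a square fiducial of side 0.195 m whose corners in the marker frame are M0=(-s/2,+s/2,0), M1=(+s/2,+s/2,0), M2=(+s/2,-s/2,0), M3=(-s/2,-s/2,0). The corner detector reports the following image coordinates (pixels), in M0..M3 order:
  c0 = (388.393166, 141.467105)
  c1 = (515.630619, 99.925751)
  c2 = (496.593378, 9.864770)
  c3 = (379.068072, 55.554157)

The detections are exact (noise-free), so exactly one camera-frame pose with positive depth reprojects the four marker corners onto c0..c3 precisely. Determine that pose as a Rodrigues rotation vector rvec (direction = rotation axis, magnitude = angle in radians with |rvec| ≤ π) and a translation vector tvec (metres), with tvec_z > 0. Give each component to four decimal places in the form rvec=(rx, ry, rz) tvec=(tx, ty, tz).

Intrinsics K: fx=865.0, fy=690.6, cx=313.7, cy=230.7
Marker side s = 0.195 m; corners in marker frame (Z=0):
  M0 = (-0.0975, +0.0975, 0)
  M1 = (+0.0975, +0.0975, 0)
  M2 = (+0.0975, -0.0975, 0)
  M3 = (-0.0975, -0.0975, 0)
Detected image corners:
  c0 = (388.393166, 141.467105) px
  c1 = (515.630619, 99.925751) px
  c2 = (496.593378, 9.864770) px
  c3 = (379.068072, 55.554157) px
Planar DLT: solve 8×8 A·h = b for H (H[2,2]=1):
  H  [+440.12264 -87.74215 +442.17132]
  H  [-256.21011 +423.29201 +76.05752]
  H  [-0.41941 -0.35837 +1.00000]
B = K⁻¹H; ‖b₁‖=0.816102, ‖b₂‖=0.816102; λ = 2/(‖b₁‖+‖b₂‖) = 1.225337, sign → tz>0 ⇒ λ=+1.225337
r₁ = λ·B[:,0] = (+0.80984,-0.28292,-0.51392); r₂ = λ·B[:,1] = (+0.03496,+0.89774,-0.43913)
r₃ = r₁×r₂ = (+0.58560,+0.33766,+0.73692); SVD([r₁ r₂ r₃]) → R = UVᵀ:
  R  [+0.80984 +0.03496 +0.58560]
  R  [-0.28292 +0.89774 +0.33766]
  R  [-0.51392 -0.43913 +0.73692]
t = (+0.18199, -0.27438, +1.22534) m
tr R = 2.444511; θ = arccos((tr R − 1)/2) = 0.763739 rad = 43.759°
axis k = ((R−Rᵀ)₃₂, (R−Rᵀ)₁₃, (R−Rᵀ)₂₁) / (2 sinθ) = (-0.561564, +0.794881, -0.229805)
rvec = θ·k = (-0.428888, +0.607081, -0.175511)

rvec=(-0.4289, 0.6071, -0.1755) tvec=(0.1820, -0.2744, 1.2253)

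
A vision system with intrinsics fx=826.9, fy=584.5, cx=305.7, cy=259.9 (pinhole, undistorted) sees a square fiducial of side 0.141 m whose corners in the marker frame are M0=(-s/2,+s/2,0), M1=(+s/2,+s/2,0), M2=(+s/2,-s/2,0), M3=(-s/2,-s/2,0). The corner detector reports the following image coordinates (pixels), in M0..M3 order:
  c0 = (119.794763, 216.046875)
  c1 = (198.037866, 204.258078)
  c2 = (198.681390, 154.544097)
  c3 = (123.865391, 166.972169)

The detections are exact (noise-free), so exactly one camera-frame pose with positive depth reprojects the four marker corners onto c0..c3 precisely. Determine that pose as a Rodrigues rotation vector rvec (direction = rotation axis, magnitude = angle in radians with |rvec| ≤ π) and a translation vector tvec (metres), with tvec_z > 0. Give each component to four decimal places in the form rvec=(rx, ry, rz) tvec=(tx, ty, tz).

Intrinsics K: fx=826.9, fy=584.5, cx=305.7, cy=259.9
Marker side s = 0.141 m; corners in marker frame (Z=0):
  M0 = (-0.0705, +0.0705, 0)
  M1 = (+0.0705, +0.0705, 0)
  M2 = (+0.0705, -0.0705, 0)
  M3 = (-0.0705, -0.0705, 0)
Detected image corners:
  c0 = (119.794763, 216.046875) px
  c1 = (198.037866, 204.258078) px
  c2 = (198.681390, 154.544097) px
  c3 = (123.865391, 166.972169) px
Planar DLT: solve 8×8 A·h = b for H (H[2,2]=1):
  H  [+515.12028 -68.55211 +159.66055]
  H  [-117.62789 +290.41040 +184.96611]
  H  [-0.17094 -0.32286 +1.00000]
B = K⁻¹H; ‖b₁‖=0.718124, ‖b₂‖=0.718124; λ = 2/(‖b₁‖+‖b₂‖) = 1.392518, sign → tz>0 ⇒ λ=+1.392518
r₁ = λ·B[:,0] = (+0.95547,-0.17440,-0.23803); r₂ = λ·B[:,1] = (+0.05077,+0.89179,-0.44959)
r₃ = r₁×r₂ = (+0.29068,+0.41749,+0.86093); SVD([r₁ r₂ r₃]) → R = UVᵀ:
  R  [+0.95547 +0.05077 +0.29068]
  R  [-0.17440 +0.89179 +0.41749]
  R  [-0.23803 -0.44959 +0.86093]
t = (-0.24593, -0.17852, +1.39252) m
tr R = 2.708196; θ = arccos((tr R − 1)/2) = 0.546982 rad = 31.340°
axis k = ((R−Rᵀ)₃₂, (R−Rᵀ)₁₃, (R−Rᵀ)₂₁) / (2 sinθ) = (-0.833553, +0.508266, -0.216458)
rvec = θ·k = (-0.455939, +0.278013, -0.118399)

rvec=(-0.4559, 0.2780, -0.1184) tvec=(-0.2459, -0.1785, 1.3925)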